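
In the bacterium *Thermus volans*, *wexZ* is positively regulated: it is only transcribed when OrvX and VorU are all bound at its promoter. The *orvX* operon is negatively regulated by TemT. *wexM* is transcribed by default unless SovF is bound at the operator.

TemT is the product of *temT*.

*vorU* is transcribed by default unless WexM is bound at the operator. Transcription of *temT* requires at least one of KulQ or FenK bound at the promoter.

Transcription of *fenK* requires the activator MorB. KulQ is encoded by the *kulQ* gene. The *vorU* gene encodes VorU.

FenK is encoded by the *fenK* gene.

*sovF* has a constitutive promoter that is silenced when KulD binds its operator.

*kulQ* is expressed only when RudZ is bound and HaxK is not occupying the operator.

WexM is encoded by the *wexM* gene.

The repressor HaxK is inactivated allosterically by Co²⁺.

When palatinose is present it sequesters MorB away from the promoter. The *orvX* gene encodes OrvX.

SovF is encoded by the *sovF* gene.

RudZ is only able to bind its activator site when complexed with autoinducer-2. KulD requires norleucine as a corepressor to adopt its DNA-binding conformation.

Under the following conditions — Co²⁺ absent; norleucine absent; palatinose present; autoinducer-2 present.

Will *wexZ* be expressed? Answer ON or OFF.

Autoinducer-2 is present, so RudZ is active.
Co²⁺ is absent, so HaxK is active.
With repressor HaxK bound, *kulQ* is not transcribed.
So KulQ is not produced.
Palatinose is present, so MorB is inactive.
Required activator MorB is absent, so *fenK* is not transcribed.
So FenK is not produced.
No activator is available at the *temT* promoter, so *temT* is not transcribed.
So TemT is not produced.
With no repressor bound, *orvX* is transcribed.
So OrvX is produced and active.
Norleucine is absent, so KulD is inactive.
With no repressor bound, *sovF* is transcribed.
So SovF is produced and active.
With repressor SovF bound, *wexM* is not transcribed.
So WexM is not produced.
With no repressor bound, *vorU* is transcribed.
So VorU is produced and active.
No repressor is bound and OrvX and VorU are active, so *wexZ* is transcribed.

ON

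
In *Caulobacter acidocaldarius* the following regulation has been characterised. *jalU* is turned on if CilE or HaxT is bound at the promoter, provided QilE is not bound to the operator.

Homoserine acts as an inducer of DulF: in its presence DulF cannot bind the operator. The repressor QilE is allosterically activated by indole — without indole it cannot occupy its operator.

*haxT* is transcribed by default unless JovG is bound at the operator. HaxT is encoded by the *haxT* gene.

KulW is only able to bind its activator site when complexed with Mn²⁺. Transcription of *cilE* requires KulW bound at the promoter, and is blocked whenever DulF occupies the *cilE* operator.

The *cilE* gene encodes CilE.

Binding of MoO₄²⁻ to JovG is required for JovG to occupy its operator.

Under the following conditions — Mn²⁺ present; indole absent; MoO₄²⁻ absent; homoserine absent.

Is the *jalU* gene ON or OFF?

ON

Indole is absent, so QilE is inactive.
Homoserine is absent, so DulF is active.
Mn²⁺ is present, so KulW is active.
With repressor DulF bound, *cilE* is not transcribed.
So CilE is not produced.
MoO₄²⁻ is absent, so JovG is inactive.
With no repressor bound, *haxT* is transcribed.
So HaxT is produced and active.
Activator HaxT is present, so *jalU* is transcribed.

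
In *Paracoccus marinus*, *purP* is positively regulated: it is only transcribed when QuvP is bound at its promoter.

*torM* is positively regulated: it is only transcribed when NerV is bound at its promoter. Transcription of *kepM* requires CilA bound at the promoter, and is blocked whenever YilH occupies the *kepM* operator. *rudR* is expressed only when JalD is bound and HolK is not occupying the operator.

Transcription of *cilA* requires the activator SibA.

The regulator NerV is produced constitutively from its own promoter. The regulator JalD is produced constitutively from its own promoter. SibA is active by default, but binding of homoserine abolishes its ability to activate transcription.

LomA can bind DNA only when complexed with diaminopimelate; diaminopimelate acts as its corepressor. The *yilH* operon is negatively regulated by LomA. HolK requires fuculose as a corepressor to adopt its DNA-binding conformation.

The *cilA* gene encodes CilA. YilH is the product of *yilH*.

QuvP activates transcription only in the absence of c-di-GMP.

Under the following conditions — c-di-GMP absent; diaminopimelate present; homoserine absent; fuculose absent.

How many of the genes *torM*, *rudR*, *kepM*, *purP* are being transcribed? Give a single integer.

NerV is produced constitutively and is active.
No repressor is bound and NerV is active, so *torM* is transcribed.
→ *torM* is ON.
JalD is produced constitutively and is active.
Fuculose is absent, so HolK is inactive.
No repressor is bound and JalD is active, so *rudR* is transcribed.
→ *rudR* is ON.
Homoserine is absent, so SibA is active.
No repressor is bound and SibA is active, so *cilA* is transcribed.
So CilA is produced and active.
Diaminopimelate is present, so LomA is active.
With repressor LomA bound, *yilH* is not transcribed.
So YilH is not produced.
No repressor is bound and CilA is active, so *kepM* is transcribed.
→ *kepM* is ON.
c-di-GMP is absent, so QuvP is active.
No repressor is bound and QuvP is active, so *purP* is transcribed.
→ *purP* is ON.
4 of the 4 genes are transcribed.

4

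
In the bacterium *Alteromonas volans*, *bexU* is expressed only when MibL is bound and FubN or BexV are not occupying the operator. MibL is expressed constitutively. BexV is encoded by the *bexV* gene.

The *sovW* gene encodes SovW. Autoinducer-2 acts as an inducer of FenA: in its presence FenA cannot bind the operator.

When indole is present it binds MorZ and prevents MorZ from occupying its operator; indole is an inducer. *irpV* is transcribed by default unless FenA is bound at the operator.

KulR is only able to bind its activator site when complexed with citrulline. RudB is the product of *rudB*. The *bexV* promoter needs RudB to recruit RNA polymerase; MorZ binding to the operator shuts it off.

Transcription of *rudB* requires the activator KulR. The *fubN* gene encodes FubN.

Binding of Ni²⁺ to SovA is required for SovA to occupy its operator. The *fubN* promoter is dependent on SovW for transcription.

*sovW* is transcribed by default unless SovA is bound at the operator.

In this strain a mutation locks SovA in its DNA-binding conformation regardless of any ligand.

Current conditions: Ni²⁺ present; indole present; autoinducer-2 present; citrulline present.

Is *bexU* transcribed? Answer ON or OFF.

SovA is constitutively active in this strain.
With repressor SovA bound, *sovW* is not transcribed.
So SovW is not produced.
Required activator SovW is absent, so *fubN* is not transcribed.
So FubN is not produced.
Indole is present, so MorZ is inactive.
Citrulline is present, so KulR is active.
No repressor is bound and KulR is active, so *rudB* is transcribed.
So RudB is produced and active.
No repressor is bound and RudB is active, so *bexV* is transcribed.
So BexV is produced and active.
MibL is produced constitutively and is active.
With repressor BexV bound, *bexU* is not transcribed.

OFF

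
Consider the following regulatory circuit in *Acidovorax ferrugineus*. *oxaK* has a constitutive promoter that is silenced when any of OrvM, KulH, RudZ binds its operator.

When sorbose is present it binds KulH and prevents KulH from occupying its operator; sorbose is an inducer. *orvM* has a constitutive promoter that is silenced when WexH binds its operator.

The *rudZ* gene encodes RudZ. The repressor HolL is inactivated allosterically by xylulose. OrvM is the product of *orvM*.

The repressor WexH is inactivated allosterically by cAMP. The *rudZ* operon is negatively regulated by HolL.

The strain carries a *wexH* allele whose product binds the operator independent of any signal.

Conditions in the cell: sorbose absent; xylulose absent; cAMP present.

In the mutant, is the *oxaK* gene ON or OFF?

WexH is constitutively active in this strain.
With repressor WexH bound, *orvM* is not transcribed.
So OrvM is not produced.
Sorbose is absent, so KulH is active.
Xylulose is absent, so HolL is active.
With repressor HolL bound, *rudZ* is not transcribed.
So RudZ is not produced.
With repressor KulH bound, *oxaK* is not transcribed.

OFF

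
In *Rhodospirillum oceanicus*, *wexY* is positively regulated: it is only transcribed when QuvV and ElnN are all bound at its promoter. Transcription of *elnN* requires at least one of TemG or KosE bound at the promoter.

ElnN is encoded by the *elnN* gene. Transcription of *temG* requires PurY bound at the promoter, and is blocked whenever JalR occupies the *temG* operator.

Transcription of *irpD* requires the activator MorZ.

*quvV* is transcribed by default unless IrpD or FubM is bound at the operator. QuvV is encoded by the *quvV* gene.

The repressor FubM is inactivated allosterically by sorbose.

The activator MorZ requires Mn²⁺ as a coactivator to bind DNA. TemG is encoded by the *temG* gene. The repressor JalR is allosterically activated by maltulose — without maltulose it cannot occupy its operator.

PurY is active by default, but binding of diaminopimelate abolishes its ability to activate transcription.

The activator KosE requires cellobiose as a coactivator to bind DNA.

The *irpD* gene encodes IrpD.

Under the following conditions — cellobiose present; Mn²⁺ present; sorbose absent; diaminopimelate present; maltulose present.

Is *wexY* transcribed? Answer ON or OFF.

OFF

Mn²⁺ is present, so MorZ is active.
No repressor is bound and MorZ is active, so *irpD* is transcribed.
So IrpD is produced and active.
Sorbose is absent, so FubM is active.
With repressor IrpD bound, *quvV* is not transcribed.
So QuvV is not produced.
Diaminopimelate is present, so PurY is inactive.
Maltulose is present, so JalR is active.
With repressor JalR bound, *temG* is not transcribed.
So TemG is not produced.
Cellobiose is present, so KosE is active.
Activator KosE is present, so *elnN* is transcribed.
So ElnN is produced and active.
Required activator QuvV is absent, so *wexY* is not transcribed.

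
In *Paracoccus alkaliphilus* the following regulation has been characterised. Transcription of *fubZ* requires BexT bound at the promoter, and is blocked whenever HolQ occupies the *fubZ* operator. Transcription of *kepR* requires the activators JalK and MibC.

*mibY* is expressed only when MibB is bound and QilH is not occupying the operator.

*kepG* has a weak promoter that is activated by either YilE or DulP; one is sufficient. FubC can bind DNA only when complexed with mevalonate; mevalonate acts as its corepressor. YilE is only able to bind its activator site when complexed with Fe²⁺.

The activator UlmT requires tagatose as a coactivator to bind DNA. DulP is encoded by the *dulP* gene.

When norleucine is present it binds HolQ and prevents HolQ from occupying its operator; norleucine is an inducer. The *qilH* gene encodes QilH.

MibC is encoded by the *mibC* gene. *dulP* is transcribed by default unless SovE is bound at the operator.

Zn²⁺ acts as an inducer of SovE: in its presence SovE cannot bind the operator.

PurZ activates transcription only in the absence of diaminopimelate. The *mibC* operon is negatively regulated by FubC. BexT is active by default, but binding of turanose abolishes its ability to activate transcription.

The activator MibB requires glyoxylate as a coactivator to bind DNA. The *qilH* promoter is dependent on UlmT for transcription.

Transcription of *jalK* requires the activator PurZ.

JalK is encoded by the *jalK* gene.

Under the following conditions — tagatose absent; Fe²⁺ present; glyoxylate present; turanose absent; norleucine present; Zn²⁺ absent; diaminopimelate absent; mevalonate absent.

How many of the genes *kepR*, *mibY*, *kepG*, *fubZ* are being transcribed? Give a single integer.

Diaminopimelate is absent, so PurZ is active.
No repressor is bound and PurZ is active, so *jalK* is transcribed.
So JalK is produced and active.
Mevalonate is absent, so FubC is inactive.
With no repressor bound, *mibC* is transcribed.
So MibC is produced and active.
No repressor is bound and JalK and MibC are active, so *kepR* is transcribed.
→ *kepR* is ON.
Glyoxylate is present, so MibB is active.
Tagatose is absent, so UlmT is inactive.
Required activator UlmT is absent, so *qilH* is not transcribed.
So QilH is not produced.
No repressor is bound and MibB is active, so *mibY* is transcribed.
→ *mibY* is ON.
Fe²⁺ is present, so YilE is active.
Zn²⁺ is absent, so SovE is active.
With repressor SovE bound, *dulP* is not transcribed.
So DulP is not produced.
Activator YilE is present, so *kepG* is transcribed.
→ *kepG* is ON.
Norleucine is present, so HolQ is inactive.
Turanose is absent, so BexT is active.
No repressor is bound and BexT is active, so *fubZ* is transcribed.
→ *fubZ* is ON.
4 of the 4 genes are transcribed.

4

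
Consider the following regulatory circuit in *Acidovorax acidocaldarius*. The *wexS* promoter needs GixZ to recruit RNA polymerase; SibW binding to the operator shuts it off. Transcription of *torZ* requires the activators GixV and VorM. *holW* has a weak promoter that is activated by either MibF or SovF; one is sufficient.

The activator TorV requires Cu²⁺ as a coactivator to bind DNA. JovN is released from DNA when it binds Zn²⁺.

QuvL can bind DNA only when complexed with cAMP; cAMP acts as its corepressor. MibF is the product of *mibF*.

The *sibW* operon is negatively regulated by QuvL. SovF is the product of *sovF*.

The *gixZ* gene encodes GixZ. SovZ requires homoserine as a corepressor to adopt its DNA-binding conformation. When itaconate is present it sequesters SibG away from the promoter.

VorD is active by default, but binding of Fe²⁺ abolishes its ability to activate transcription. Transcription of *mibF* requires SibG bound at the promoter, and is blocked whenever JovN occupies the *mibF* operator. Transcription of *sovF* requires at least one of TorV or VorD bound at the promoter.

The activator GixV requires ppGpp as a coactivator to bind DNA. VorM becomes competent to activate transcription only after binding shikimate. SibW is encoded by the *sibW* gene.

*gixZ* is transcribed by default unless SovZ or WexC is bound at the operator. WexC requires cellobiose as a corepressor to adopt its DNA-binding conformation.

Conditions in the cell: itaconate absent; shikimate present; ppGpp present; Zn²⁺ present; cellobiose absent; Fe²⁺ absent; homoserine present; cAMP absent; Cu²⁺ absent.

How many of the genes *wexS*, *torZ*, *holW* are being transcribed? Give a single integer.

Homoserine is present, so SovZ is active.
Cellobiose is absent, so WexC is inactive.
With repressor SovZ bound, *gixZ* is not transcribed.
So GixZ is not produced.
cAMP is absent, so QuvL is inactive.
With no repressor bound, *sibW* is transcribed.
So SibW is produced and active.
With repressor SibW bound, *wexS* is not transcribed.
→ *wexS* is OFF.
ppGpp is present, so GixV is active.
Shikimate is present, so VorM is active.
No repressor is bound and GixV and VorM are active, so *torZ* is transcribed.
→ *torZ* is ON.
Zn²⁺ is present, so JovN is inactive.
Itaconate is absent, so SibG is active.
No repressor is bound and SibG is active, so *mibF* is transcribed.
So MibF is produced and active.
Cu²⁺ is absent, so TorV is inactive.
Fe²⁺ is absent, so VorD is active.
Activator VorD is present, so *sovF* is transcribed.
So SovF is produced and active.
Activator MibF is present, so *holW* is transcribed.
→ *holW* is ON.
2 of the 3 genes are transcribed.

2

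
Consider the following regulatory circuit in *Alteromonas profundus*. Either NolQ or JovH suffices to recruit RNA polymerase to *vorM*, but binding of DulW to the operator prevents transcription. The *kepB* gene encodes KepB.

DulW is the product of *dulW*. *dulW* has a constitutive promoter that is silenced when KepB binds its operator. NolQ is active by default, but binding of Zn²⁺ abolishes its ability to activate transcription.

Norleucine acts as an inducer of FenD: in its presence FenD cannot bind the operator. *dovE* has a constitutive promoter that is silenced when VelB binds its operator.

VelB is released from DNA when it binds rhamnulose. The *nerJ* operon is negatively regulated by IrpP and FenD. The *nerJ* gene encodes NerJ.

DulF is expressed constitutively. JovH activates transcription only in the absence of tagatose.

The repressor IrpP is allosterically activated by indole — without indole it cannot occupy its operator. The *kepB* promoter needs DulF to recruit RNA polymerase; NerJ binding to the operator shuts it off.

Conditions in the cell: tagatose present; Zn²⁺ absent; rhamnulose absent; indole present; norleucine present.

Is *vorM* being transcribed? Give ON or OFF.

DulF is produced constitutively and is active.
Indole is present, so IrpP is active.
Norleucine is present, so FenD is inactive.
With repressor IrpP bound, *nerJ* is not transcribed.
So NerJ is not produced.
No repressor is bound and DulF is active, so *kepB* is transcribed.
So KepB is produced and active.
With repressor KepB bound, *dulW* is not transcribed.
So DulW is not produced.
Zn²⁺ is absent, so NolQ is active.
Tagatose is present, so JovH is inactive.
Activator NolQ is present, so *vorM* is transcribed.

ON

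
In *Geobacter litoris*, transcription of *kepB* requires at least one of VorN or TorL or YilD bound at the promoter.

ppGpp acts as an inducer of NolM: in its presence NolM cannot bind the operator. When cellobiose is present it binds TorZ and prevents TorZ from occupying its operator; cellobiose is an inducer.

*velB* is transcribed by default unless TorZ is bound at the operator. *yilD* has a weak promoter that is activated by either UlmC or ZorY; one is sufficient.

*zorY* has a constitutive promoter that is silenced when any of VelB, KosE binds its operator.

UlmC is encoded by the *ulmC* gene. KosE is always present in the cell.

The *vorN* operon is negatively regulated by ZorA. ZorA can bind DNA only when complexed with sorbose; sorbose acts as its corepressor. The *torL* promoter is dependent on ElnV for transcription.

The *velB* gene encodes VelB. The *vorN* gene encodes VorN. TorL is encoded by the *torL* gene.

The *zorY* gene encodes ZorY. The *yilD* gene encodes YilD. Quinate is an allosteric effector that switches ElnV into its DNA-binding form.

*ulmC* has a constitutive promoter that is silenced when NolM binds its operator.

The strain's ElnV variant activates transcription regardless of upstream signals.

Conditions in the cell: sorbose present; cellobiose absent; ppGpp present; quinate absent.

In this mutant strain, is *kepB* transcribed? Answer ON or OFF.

ON

Sorbose is present, so ZorA is active.
With repressor ZorA bound, *vorN* is not transcribed.
So VorN is not produced.
ElnV is constitutively active in this strain.
No repressor is bound and ElnV is active, so *torL* is transcribed.
So TorL is produced and active.
ppGpp is present, so NolM is inactive.
With no repressor bound, *ulmC* is transcribed.
So UlmC is produced and active.
Cellobiose is absent, so TorZ is active.
With repressor TorZ bound, *velB* is not transcribed.
So VelB is not produced.
KosE is produced constitutively and is active.
With repressor KosE bound, *zorY* is not transcribed.
So ZorY is not produced.
Activator UlmC is present, so *yilD* is transcribed.
So YilD is produced and active.
Activator TorL is present, so *kepB* is transcribed.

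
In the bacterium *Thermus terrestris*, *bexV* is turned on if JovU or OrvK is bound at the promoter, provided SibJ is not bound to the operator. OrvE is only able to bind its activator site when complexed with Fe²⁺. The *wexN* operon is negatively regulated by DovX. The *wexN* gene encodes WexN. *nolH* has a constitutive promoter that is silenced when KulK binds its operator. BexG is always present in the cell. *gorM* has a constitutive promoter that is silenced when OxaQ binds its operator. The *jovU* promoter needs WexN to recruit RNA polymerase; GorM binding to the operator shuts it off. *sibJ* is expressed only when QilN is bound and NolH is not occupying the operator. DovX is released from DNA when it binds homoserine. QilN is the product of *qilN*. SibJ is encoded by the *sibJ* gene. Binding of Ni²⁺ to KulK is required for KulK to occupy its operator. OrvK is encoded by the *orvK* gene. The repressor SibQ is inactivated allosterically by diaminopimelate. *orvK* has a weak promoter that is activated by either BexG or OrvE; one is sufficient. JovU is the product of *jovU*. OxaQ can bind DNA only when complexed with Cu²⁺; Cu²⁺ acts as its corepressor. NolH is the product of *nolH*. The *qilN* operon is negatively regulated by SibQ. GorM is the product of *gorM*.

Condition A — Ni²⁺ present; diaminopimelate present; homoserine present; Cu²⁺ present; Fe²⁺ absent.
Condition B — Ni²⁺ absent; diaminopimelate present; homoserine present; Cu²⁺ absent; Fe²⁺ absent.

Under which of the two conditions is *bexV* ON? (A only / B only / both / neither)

Condition A:
Ni²⁺ is present, so KulK is active.
With repressor KulK bound, *nolH* is not transcribed.
So NolH is not produced.
Diaminopimelate is present, so SibQ is inactive.
With no repressor bound, *qilN* is transcribed.
So QilN is produced and active.
No repressor is bound and QilN is active, so *sibJ* is transcribed.
So SibJ is produced and active.
Homoserine is present, so DovX is inactive.
With no repressor bound, *wexN* is transcribed.
So WexN is produced and active.
Cu²⁺ is present, so OxaQ is active.
With repressor OxaQ bound, *gorM* is not transcribed.
So GorM is not produced.
No repressor is bound and WexN is active, so *jovU* is transcribed.
So JovU is produced and active.
BexG is produced constitutively and is active.
Fe²⁺ is absent, so OrvE is inactive.
Activator BexG is present, so *orvK* is transcribed.
So OrvK is produced and active.
With repressor SibJ bound, *bexV* is not transcribed.
→ *bexV* is OFF in A.
Condition B:
Ni²⁺ is absent, so KulK is inactive.
With no repressor bound, *nolH* is transcribed.
So NolH is produced and active.
Diaminopimelate is present, so SibQ is inactive.
With no repressor bound, *qilN* is transcribed.
So QilN is produced and active.
With repressor NolH bound, *sibJ* is not transcribed.
So SibJ is not produced.
Homoserine is present, so DovX is inactive.
With no repressor bound, *wexN* is transcribed.
So WexN is produced and active.
Cu²⁺ is absent, so OxaQ is inactive.
With no repressor bound, *gorM* is transcribed.
So GorM is produced and active.
With repressor GorM bound, *jovU* is not transcribed.
So JovU is not produced.
BexG is produced constitutively and is active.
Fe²⁺ is absent, so OrvE is inactive.
Activator BexG is present, so *orvK* is transcribed.
So OrvK is produced and active.
Activator OrvK is present, so *bexV* is transcribed.
→ *bexV* is ON in B.

B only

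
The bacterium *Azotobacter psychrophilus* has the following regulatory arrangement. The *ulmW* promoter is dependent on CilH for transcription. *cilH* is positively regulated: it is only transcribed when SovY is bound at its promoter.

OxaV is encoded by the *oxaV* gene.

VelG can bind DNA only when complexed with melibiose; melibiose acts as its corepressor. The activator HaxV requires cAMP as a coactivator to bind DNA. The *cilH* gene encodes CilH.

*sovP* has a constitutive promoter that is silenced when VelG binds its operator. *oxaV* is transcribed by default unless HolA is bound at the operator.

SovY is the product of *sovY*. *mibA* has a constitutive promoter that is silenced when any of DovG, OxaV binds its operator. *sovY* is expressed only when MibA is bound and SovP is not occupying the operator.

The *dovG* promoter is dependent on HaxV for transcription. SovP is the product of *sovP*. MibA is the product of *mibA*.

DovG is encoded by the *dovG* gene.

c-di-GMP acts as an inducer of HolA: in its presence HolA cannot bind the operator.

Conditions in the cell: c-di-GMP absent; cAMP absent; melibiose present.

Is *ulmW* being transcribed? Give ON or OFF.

ON

cAMP is absent, so HaxV is inactive.
Required activator HaxV is absent, so *dovG* is not transcribed.
So DovG is not produced.
c-di-GMP is absent, so HolA is active.
With repressor HolA bound, *oxaV* is not transcribed.
So OxaV is not produced.
With no repressor bound, *mibA* is transcribed.
So MibA is produced and active.
Melibiose is present, so VelG is active.
With repressor VelG bound, *sovP* is not transcribed.
So SovP is not produced.
No repressor is bound and MibA is active, so *sovY* is transcribed.
So SovY is produced and active.
No repressor is bound and SovY is active, so *cilH* is transcribed.
So CilH is produced and active.
No repressor is bound and CilH is active, so *ulmW* is transcribed.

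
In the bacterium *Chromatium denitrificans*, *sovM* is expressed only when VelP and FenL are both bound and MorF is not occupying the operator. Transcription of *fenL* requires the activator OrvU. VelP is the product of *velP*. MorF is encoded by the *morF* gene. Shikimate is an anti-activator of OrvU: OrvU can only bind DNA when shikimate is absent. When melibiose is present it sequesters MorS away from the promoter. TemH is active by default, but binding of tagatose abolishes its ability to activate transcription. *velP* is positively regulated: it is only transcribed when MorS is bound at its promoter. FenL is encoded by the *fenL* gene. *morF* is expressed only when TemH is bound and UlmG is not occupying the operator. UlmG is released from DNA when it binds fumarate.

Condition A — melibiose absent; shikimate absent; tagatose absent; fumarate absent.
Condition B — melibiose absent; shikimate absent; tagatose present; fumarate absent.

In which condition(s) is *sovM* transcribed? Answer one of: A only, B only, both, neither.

both

Condition A:
Melibiose is absent, so MorS is active.
No repressor is bound and MorS is active, so *velP* is transcribed.
So VelP is produced and active.
Shikimate is absent, so OrvU is active.
No repressor is bound and OrvU is active, so *fenL* is transcribed.
So FenL is produced and active.
Tagatose is absent, so TemH is active.
Fumarate is absent, so UlmG is active.
With repressor UlmG bound, *morF* is not transcribed.
So MorF is not produced.
No repressor is bound and VelP and FenL are active, so *sovM* is transcribed.
→ *sovM* is ON in A.
Condition B:
Melibiose is absent, so MorS is active.
No repressor is bound and MorS is active, so *velP* is transcribed.
So VelP is produced and active.
Shikimate is absent, so OrvU is active.
No repressor is bound and OrvU is active, so *fenL* is transcribed.
So FenL is produced and active.
Tagatose is present, so TemH is inactive.
Fumarate is absent, so UlmG is active.
With repressor UlmG bound, *morF* is not transcribed.
So MorF is not produced.
No repressor is bound and VelP and FenL are active, so *sovM* is transcribed.
→ *sovM* is ON in B.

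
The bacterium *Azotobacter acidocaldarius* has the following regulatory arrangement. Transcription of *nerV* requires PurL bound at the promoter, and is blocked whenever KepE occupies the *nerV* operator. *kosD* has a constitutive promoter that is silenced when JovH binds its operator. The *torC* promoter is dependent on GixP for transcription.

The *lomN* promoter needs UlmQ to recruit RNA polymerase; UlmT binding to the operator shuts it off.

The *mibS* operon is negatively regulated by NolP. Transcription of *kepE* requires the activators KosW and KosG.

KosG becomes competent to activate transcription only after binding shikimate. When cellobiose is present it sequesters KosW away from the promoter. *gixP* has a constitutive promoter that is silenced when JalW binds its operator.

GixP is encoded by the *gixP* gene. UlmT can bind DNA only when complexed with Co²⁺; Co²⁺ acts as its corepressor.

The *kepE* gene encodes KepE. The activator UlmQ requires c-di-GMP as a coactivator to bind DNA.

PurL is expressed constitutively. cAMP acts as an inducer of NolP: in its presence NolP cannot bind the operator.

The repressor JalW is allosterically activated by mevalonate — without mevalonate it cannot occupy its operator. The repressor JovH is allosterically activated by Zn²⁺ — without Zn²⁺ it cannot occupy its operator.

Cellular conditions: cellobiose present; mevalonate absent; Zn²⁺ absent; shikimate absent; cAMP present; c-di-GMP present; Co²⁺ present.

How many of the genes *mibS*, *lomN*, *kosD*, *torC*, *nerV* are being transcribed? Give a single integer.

4

cAMP is present, so NolP is inactive.
With no repressor bound, *mibS* is transcribed.
→ *mibS* is ON.
c-di-GMP is present, so UlmQ is active.
Co²⁺ is present, so UlmT is active.
With repressor UlmT bound, *lomN* is not transcribed.
→ *lomN* is OFF.
Zn²⁺ is absent, so JovH is inactive.
With no repressor bound, *kosD* is transcribed.
→ *kosD* is ON.
Mevalonate is absent, so JalW is inactive.
With no repressor bound, *gixP* is transcribed.
So GixP is produced and active.
No repressor is bound and GixP is active, so *torC* is transcribed.
→ *torC* is ON.
PurL is produced constitutively and is active.
Cellobiose is present, so KosW is inactive.
Shikimate is absent, so KosG is inactive.
Required activator KosW is absent, so *kepE* is not transcribed.
So KepE is not produced.
No repressor is bound and PurL is active, so *nerV* is transcribed.
→ *nerV* is ON.
4 of the 5 genes are transcribed.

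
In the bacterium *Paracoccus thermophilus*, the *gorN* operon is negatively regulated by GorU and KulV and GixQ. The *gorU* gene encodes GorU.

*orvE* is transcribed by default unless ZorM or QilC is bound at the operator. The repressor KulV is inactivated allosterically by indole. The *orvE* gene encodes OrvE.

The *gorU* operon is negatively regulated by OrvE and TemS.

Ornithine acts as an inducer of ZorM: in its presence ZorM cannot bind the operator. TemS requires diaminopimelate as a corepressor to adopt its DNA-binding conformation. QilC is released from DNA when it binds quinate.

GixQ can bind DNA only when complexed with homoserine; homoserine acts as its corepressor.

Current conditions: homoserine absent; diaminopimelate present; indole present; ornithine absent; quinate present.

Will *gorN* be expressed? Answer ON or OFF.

Ornithine is absent, so ZorM is active.
Quinate is present, so QilC is inactive.
With repressor ZorM bound, *orvE* is not transcribed.
So OrvE is not produced.
Diaminopimelate is present, so TemS is active.
With repressor TemS bound, *gorU* is not transcribed.
So GorU is not produced.
Indole is present, so KulV is inactive.
Homoserine is absent, so GixQ is inactive.
With no repressor bound, *gorN* is transcribed.

ON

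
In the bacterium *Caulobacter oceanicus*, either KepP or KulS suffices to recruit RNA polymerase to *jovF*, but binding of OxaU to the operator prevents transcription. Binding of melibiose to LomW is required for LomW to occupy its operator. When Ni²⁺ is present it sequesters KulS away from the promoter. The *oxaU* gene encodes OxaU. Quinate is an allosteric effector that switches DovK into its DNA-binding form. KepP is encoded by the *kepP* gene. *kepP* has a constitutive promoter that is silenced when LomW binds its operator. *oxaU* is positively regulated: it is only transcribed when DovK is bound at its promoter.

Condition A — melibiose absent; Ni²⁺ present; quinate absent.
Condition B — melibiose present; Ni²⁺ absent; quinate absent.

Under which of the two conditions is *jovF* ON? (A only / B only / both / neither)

both

Condition A:
Melibiose is absent, so LomW is inactive.
With no repressor bound, *kepP* is transcribed.
So KepP is produced and active.
Ni²⁺ is present, so KulS is inactive.
Quinate is absent, so DovK is inactive.
Required activator DovK is absent, so *oxaU* is not transcribed.
So OxaU is not produced.
Activator KepP is present, so *jovF* is transcribed.
→ *jovF* is ON in A.
Condition B:
Melibiose is present, so LomW is active.
With repressor LomW bound, *kepP* is not transcribed.
So KepP is not produced.
Ni²⁺ is absent, so KulS is active.
Quinate is absent, so DovK is inactive.
Required activator DovK is absent, so *oxaU* is not transcribed.
So OxaU is not produced.
Activator KulS is present, so *jovF* is transcribed.
→ *jovF* is ON in B.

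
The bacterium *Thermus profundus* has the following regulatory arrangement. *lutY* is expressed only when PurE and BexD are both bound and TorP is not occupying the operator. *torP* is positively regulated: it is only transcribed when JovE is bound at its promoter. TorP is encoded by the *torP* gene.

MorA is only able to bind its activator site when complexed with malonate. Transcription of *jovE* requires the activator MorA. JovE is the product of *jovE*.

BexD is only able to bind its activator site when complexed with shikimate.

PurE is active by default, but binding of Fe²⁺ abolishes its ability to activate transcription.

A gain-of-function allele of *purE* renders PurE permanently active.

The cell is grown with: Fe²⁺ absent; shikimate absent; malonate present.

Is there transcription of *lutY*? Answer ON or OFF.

Malonate is present, so MorA is active.
No repressor is bound and MorA is active, so *jovE* is transcribed.
So JovE is produced and active.
No repressor is bound and JovE is active, so *torP* is transcribed.
So TorP is produced and active.
PurE is constitutively active in this strain.
Shikimate is absent, so BexD is inactive.
With repressor TorP bound, *lutY* is not transcribed.

OFF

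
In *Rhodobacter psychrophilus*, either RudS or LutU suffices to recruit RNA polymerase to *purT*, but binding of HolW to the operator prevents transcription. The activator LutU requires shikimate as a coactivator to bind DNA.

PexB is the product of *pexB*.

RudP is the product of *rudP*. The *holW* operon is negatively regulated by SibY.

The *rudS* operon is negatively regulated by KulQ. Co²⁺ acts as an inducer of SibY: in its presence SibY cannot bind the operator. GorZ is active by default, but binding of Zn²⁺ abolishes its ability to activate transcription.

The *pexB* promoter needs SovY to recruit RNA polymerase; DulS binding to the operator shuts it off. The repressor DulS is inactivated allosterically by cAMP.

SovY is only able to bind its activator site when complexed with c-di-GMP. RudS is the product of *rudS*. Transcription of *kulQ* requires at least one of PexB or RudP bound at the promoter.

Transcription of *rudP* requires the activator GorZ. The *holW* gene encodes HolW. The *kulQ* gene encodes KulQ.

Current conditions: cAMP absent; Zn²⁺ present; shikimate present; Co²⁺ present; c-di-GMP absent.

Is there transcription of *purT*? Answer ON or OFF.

OFF

c-di-GMP is absent, so SovY is inactive.
cAMP is absent, so DulS is active.
With repressor DulS bound, *pexB* is not transcribed.
So PexB is not produced.
Zn²⁺ is present, so GorZ is inactive.
Required activator GorZ is absent, so *rudP* is not transcribed.
So RudP is not produced.
No activator is available at the *kulQ* promoter, so *kulQ* is not transcribed.
So KulQ is not produced.
With no repressor bound, *rudS* is transcribed.
So RudS is produced and active.
Co²⁺ is present, so SibY is inactive.
With no repressor bound, *holW* is transcribed.
So HolW is produced and active.
Shikimate is present, so LutU is active.
With repressor HolW bound, *purT* is not transcribed.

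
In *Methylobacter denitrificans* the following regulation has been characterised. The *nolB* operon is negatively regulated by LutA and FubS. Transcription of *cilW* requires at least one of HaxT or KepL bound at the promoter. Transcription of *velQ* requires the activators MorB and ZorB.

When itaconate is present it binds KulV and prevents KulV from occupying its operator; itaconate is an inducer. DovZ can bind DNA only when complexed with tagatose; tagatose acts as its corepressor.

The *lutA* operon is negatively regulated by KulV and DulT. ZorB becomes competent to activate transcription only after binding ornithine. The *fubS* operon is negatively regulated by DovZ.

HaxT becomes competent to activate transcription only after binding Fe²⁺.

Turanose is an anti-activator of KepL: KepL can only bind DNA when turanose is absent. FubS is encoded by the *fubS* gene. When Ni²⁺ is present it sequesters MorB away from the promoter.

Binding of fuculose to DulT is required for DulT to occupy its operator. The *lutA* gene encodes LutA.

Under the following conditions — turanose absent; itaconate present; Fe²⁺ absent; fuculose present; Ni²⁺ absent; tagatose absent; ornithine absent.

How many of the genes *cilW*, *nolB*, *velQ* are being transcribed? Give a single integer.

Fe²⁺ is absent, so HaxT is inactive.
Turanose is absent, so KepL is active.
Activator KepL is present, so *cilW* is transcribed.
→ *cilW* is ON.
Itaconate is present, so KulV is inactive.
Fuculose is present, so DulT is active.
With repressor DulT bound, *lutA* is not transcribed.
So LutA is not produced.
Tagatose is absent, so DovZ is inactive.
With no repressor bound, *fubS* is transcribed.
So FubS is produced and active.
With repressor FubS bound, *nolB* is not transcribed.
→ *nolB* is OFF.
Ni²⁺ is absent, so MorB is active.
Ornithine is absent, so ZorB is inactive.
Required activator ZorB is absent, so *velQ* is not transcribed.
→ *velQ* is OFF.
1 of the 3 genes is transcribed.

1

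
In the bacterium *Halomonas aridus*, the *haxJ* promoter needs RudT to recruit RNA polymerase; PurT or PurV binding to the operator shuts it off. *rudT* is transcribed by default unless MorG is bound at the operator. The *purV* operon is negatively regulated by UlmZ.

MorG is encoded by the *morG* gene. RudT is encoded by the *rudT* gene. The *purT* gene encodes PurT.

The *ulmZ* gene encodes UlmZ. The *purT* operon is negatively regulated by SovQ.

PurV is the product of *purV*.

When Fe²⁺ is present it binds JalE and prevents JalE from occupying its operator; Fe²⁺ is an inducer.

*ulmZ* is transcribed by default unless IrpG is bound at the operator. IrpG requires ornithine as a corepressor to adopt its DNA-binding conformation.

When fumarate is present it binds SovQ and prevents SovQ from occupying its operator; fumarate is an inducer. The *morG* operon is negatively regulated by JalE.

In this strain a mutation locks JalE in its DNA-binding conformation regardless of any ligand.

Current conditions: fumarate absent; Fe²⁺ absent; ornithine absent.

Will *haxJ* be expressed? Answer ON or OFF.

ON

Fumarate is absent, so SovQ is active.
With repressor SovQ bound, *purT* is not transcribed.
So PurT is not produced.
JalE is constitutively active in this strain.
With repressor JalE bound, *morG* is not transcribed.
So MorG is not produced.
With no repressor bound, *rudT* is transcribed.
So RudT is produced and active.
Ornithine is absent, so IrpG is inactive.
With no repressor bound, *ulmZ* is transcribed.
So UlmZ is produced and active.
With repressor UlmZ bound, *purV* is not transcribed.
So PurV is not produced.
No repressor is bound and RudT is active, so *haxJ* is transcribed.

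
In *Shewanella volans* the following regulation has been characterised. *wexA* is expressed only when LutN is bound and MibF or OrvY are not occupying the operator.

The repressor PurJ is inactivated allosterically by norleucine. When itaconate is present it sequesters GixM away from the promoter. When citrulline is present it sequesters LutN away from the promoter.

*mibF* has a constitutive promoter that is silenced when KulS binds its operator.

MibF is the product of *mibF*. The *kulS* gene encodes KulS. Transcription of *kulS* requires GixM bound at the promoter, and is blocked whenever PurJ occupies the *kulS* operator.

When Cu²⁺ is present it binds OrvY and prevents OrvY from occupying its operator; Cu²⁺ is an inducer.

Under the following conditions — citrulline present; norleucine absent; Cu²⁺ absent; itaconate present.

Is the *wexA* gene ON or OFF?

Itaconate is present, so GixM is inactive.
Norleucine is absent, so PurJ is active.
With repressor PurJ bound, *kulS* is not transcribed.
So KulS is not produced.
With no repressor bound, *mibF* is transcribed.
So MibF is produced and active.
Cu²⁺ is absent, so OrvY is active.
Citrulline is present, so LutN is inactive.
With repressor MibF bound, *wexA* is not transcribed.

OFF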